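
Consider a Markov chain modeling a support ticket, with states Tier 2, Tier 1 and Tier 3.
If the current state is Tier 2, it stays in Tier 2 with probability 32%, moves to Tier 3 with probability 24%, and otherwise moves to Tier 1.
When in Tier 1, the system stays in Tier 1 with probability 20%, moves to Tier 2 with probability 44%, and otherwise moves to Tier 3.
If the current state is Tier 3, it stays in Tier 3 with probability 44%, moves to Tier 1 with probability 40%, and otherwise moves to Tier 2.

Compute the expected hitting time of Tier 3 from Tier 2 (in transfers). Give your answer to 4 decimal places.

3.5388

Let t(s) be the expected number of transfers to first reach Tier 3 from state s, with t(Tier 3) = 0. Conditioning on the first transfer:
t(Tier 2) = 1 + 0.32·t(Tier 2) + 0.44·t(Tier 1)
t(Tier 1) = 1 + 0.44·t(Tier 2) + 0.2·t(Tier 1)
Solving: t(Tier 2) = 3.5388, t(Tier 1) = 3.1963.
Expected transfers from Tier 2 to Tier 3: 3.5388.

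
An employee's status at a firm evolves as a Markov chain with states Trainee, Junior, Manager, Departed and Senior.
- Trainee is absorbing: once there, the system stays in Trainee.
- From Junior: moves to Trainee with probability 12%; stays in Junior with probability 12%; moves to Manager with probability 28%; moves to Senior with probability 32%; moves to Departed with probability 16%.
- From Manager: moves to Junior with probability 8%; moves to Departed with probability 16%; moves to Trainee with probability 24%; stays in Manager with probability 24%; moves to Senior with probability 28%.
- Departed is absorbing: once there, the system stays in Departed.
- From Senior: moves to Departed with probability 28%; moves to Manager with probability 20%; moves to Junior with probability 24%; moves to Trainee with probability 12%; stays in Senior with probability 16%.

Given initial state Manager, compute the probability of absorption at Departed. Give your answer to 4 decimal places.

0.4950

Let h(s) be the probability of absorption at Departed starting from transient state s. Then h(Departed) = 1 and h(Trainee) = 0. By first-step analysis:
h(Junior) = 0.12·0 + 0.12·h(Junior) + 0.28·h(Manager) + 0.16·1 + 0.32·h(Senior)
h(Manager) = 0.24·0 + 0.08·h(Junior) + 0.24·h(Manager) + 0.16·1 + 0.28·h(Senior)
h(Senior) = 0.12·0 + 0.24·h(Junior) + 0.2·h(Manager) + 0.28·1 + 0.16·h(Senior)
Solving: h(Junior) = 0.5618, h(Manager) = 0.4950, h(Senior) = 0.6117.
Starting from Manager, the probability is 0.4950.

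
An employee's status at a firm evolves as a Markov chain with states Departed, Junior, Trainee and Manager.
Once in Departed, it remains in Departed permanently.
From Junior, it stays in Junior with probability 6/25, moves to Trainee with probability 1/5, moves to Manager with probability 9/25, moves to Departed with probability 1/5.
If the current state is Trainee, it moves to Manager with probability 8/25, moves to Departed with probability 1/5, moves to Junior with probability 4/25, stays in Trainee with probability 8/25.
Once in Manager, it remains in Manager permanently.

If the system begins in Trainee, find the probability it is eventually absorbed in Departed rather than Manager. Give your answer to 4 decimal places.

Let h(s) be the probability of absorption at Departed starting from transient state s. Then h(Departed) = 1 and h(Manager) = 0. By first-step analysis:
h(Junior) = 0.2·1 + 0.24·h(Junior) + 0.2·h(Trainee) + 0.36·0
h(Trainee) = 0.2·1 + 0.16·h(Junior) + 0.32·h(Trainee) + 0.32·0
Solving: h(Junior) = 0.3630, h(Trainee) = 0.3795.
Starting from Trainee, the probability is 0.3795.

0.3795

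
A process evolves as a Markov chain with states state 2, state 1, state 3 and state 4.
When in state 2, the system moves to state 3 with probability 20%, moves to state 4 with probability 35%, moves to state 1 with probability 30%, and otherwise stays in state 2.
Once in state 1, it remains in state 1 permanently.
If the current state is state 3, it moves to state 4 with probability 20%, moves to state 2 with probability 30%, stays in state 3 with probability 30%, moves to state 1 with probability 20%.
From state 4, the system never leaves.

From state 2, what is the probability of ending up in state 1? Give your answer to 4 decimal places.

0.4673

Let h(s) be the probability of absorption at state 1 starting from transient state s. Then h(state 1) = 1 and h(state 4) = 0. By first-step analysis:
h(state 2) = 0.15·h(state 2) + 0.3·1 + 0.2·h(state 3) + 0.35·0
h(state 3) = 0.3·h(state 2) + 0.2·1 + 0.3·h(state 3) + 0.2·0
Solving: h(state 2) = 0.4673, h(state 3) = 0.4860.
Starting from state 2, the probability is 0.4673.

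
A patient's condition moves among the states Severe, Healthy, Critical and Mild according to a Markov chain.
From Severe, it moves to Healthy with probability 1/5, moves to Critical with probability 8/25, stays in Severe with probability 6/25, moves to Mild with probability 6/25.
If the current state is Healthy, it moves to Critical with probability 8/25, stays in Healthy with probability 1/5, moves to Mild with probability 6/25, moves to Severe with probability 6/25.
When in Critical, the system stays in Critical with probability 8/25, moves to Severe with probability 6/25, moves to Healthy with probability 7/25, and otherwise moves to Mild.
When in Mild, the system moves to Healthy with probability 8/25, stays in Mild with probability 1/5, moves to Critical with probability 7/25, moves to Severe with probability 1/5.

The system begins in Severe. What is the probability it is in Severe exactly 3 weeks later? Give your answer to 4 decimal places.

Propagate the distribution vector 3 weeks from Severe.
After 0 weeks: (1.0000, 0.0000, 0.0000, 0.0000)
After 1 week: (0.2400, 0.2000, 0.3200, 0.2400)
After 2 weeks: (0.2304, 0.2544, 0.3104, 0.2048)
After 3 weeks: (0.2318, 0.2494, 0.3118, 0.2070)
P(in Severe after 3 weeks) = 0.2318

0.2318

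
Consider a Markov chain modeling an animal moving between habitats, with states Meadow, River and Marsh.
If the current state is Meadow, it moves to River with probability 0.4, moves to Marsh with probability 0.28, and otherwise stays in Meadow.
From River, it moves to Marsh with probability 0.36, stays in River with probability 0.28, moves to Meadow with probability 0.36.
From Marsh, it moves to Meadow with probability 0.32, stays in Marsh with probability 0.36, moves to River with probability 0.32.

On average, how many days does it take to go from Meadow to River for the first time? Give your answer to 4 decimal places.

2.6620

Let t(s) be the expected number of days to first reach River from state s, with t(River) = 0. Conditioning on the first day:
t(Meadow) = 1 + 0.32·t(Meadow) + 0.28·t(Marsh)
t(Marsh) = 1 + 0.32·t(Meadow) + 0.36·t(Marsh)
Solving: t(Meadow) = 2.6620, t(Marsh) = 2.8935.
Expected days from Meadow to River: 2.6620.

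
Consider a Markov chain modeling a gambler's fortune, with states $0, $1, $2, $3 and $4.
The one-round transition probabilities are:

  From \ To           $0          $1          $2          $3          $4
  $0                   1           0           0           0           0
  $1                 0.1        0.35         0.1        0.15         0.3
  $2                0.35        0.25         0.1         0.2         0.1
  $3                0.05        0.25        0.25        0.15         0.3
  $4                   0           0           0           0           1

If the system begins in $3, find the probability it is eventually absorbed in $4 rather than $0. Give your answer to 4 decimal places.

0.6905

Let h(s) be the probability of absorption at $4 starting from transient state s. Then h($4) = 1 and h($0) = 0. By first-step analysis:
h($1) = 0.1·0 + 0.35·h($1) + 0.1·h($2) + 0.15·h($3) + 0.3·1
h($2) = 0.35·0 + 0.25·h($1) + 0.1·h($2) + 0.2·h($3) + 0.1·1
h($3) = 0.05·0 + 0.25·h($1) + 0.25·h($2) + 0.15·h($3) + 0.3·1
Solving: h($1) = 0.6911, h($2) = 0.4565, h($3) = 0.6905.
Starting from $3, the probability is 0.6905.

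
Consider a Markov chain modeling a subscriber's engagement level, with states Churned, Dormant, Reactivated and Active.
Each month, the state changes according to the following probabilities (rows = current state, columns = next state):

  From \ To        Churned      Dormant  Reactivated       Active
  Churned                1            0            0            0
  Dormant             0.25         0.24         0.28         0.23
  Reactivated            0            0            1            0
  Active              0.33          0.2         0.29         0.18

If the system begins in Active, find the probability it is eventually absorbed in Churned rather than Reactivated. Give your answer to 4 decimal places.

0.5211

Let h(s) be the probability of absorption at Churned starting from transient state s. Then h(Churned) = 1 and h(Reactivated) = 0. By first-step analysis:
h(Dormant) = 0.25·1 + 0.24·h(Dormant) + 0.28·0 + 0.23·h(Active)
h(Active) = 0.33·1 + 0.2·h(Dormant) + 0.29·0 + 0.18·h(Active)
Solving: h(Dormant) = 0.4867, h(Active) = 0.5211.
Starting from Active, the probability is 0.5211.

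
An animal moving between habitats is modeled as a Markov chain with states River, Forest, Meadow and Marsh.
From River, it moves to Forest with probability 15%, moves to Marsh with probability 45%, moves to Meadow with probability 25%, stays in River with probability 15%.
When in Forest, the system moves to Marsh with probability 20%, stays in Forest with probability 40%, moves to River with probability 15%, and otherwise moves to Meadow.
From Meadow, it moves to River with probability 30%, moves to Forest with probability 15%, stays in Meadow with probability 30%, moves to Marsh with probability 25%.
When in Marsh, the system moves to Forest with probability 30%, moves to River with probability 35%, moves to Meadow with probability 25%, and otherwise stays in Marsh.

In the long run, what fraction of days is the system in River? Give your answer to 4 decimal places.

Let the stationary distribution be π with π = πP and π_1 + π_2 + π_3 + π_4 = 1.
π_1 = 0.15·π_1 + 0.15·π_2 + 0.3·π_3 + 0.35·π_4
π_2 = 0.15·π_1 + 0.4·π_2 + 0.15·π_3 + 0.3·π_4
π_3 = 0.25·π_1 + 0.25·π_2 + 0.3·π_3 + 0.25·π_4
Solving with the normalization constraint gives π = (0.2391, 0.2496, 0.2632, 0.2481).
So the stationary probability of River is 0.2391.

0.2391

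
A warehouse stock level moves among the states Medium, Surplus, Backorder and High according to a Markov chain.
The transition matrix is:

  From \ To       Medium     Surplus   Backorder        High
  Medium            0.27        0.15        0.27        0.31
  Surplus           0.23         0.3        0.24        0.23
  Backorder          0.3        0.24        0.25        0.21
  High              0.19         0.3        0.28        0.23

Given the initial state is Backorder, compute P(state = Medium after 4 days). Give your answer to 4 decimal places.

Propagate the distribution vector 4 days from Backorder.
After 0 days: (0.0000, 0.0000, 1.0000, 0.0000)
After 1 day: (0.3000, 0.2400, 0.2500, 0.2100)
After 2 days: (0.2511, 0.2400, 0.2599, 0.2490)
After 3 days: (0.2483, 0.2467, 0.2601, 0.2449)
After 4 days: (0.2483, 0.2472, 0.2598, 0.2447)
P(in Medium after 4 days) = 0.2483

0.2483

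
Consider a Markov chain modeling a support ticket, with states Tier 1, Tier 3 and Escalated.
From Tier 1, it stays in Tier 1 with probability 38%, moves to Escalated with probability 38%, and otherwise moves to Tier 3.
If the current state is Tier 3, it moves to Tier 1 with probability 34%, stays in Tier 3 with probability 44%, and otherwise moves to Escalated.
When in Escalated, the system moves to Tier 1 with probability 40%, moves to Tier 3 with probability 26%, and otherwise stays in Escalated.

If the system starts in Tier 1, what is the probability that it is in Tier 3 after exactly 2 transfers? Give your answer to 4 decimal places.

Sum over the intermediate state after 1 transfer:
P = P(Tier 1→Tier 1)·P(Tier 1→Tier 3) + P(Tier 1→Tier 3)·P(Tier 3→Tier 3) + P(Tier 1→Escalated)·P(Escalated→Tier 3)
  = 0.38×0.24 + 0.24×0.44 + 0.38×0.26
  = 0.0912 + 0.1056 + 0.0988 = 0.2956

0.2956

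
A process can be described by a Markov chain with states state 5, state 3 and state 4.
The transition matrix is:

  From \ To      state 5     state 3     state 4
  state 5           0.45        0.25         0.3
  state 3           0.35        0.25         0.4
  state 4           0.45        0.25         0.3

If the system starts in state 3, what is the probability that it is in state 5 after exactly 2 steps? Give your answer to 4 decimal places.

Sum over the intermediate state after 1 step:
P = P(state 3→state 5)·P(state 5→state 5) + P(state 3→state 3)·P(state 3→state 5) + P(state 3→state 4)·P(state 4→state 5)
  = 0.35×0.45 + 0.25×0.35 + 0.4×0.45
  = 0.1575 + 0.0875 + 0.1800 = 0.4250

0.4250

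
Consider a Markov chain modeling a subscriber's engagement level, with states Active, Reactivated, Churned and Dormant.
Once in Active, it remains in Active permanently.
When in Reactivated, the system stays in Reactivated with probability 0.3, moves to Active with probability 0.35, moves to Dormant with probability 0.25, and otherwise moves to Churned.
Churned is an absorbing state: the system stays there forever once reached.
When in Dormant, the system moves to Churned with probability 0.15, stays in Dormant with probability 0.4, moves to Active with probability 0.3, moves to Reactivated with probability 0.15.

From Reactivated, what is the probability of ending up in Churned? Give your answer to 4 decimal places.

0.2549

Let h(s) be the probability of absorption at Churned starting from transient state s. Then h(Churned) = 1 and h(Active) = 0. By first-step analysis:
h(Reactivated) = 0.35·0 + 0.3·h(Reactivated) + 0.1·1 + 0.25·h(Dormant)
h(Dormant) = 0.3·0 + 0.15·h(Reactivated) + 0.15·1 + 0.4·h(Dormant)
Solving: h(Reactivated) = 0.2549, h(Dormant) = 0.3137.
Starting from Reactivated, the probability is 0.2549.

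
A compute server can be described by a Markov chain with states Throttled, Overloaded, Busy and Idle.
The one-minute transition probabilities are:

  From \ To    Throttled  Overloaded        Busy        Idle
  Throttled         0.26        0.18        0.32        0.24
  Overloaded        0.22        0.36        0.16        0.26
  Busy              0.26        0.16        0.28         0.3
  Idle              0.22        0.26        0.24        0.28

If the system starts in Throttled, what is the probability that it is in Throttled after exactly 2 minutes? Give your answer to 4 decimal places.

Propagate the distribution vector 2 minutes from Throttled.
After 0 minutes: (1.0000, 0.0000, 0.0000, 0.0000)
After 1 minute: (0.2600, 0.1800, 0.3200, 0.2400)
After 2 minutes: (0.2432, 0.2252, 0.2592, 0.2724)
P(in Throttled after 2 minutes) = 0.2432

0.2432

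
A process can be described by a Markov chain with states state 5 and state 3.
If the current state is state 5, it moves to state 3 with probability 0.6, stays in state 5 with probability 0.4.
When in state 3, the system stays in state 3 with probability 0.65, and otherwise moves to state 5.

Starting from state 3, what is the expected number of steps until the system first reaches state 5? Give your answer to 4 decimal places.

2.8571

Let t(s) be the expected number of steps to first reach state 5 from state s, with t(state 5) = 0. Conditioning on the first step:
t(state 3) = 1 + 0.65·t(state 3)
Solving: t(state 3) = 2.8571.
Expected steps from state 3 to state 5: 2.8571.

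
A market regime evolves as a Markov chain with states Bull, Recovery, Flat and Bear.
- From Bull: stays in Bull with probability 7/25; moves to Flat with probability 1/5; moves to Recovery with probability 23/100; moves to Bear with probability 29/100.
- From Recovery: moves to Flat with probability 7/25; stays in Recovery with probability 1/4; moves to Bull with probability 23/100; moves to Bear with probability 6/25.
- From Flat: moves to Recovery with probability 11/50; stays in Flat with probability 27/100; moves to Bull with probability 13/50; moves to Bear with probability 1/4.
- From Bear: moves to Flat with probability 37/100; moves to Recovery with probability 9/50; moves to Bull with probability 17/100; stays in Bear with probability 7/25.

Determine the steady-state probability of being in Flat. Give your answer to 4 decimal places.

0.2823

Let the stationary distribution be π with π = πP and π_1 + π_2 + π_3 + π_4 = 1.
π_1 = 0.28·π_1 + 0.23·π_2 + 0.26·π_3 + 0.17·π_4
π_2 = 0.23·π_1 + 0.25·π_2 + 0.22·π_3 + 0.18·π_4
π_3 = 0.2·π_1 + 0.28·π_2 + 0.27·π_3 + 0.37·π_4
Solving with the normalization constraint gives π = (0.2343, 0.2183, 0.2823, 0.2651).
So the stationary probability of Flat is 0.2823.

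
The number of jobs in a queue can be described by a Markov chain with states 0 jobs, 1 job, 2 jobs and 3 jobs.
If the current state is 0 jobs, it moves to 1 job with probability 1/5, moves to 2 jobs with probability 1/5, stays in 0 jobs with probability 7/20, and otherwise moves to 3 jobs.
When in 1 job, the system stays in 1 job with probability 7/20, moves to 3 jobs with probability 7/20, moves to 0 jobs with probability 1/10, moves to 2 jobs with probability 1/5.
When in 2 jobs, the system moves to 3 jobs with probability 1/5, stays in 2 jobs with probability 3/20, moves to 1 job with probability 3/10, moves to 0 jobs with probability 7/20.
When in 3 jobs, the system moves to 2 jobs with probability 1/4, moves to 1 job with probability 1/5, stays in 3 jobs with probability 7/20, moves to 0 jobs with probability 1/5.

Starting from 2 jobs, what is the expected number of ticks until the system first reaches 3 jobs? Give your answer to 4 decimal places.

Let t(s) be the expected number of ticks to first reach 3 jobs from state s, with t(3 jobs) = 0. Conditioning on the first tick:
t(0 jobs) = 1 + 0.35·t(0 jobs) + 0.2·t(1 job) + 0.2·t(2 jobs)
t(1 job) = 1 + 0.1·t(0 jobs) + 0.35·t(1 job) + 0.2·t(2 jobs)
t(2 jobs) = 1 + 0.35·t(0 jobs) + 0.3·t(1 job) + 0.15·t(2 jobs)
Solving: t(0 jobs) = 3.7559, t(1 job) = 3.3140, t(2 jobs) = 3.8927.
Expected ticks from 2 jobs to 3 jobs: 3.8927.

3.8927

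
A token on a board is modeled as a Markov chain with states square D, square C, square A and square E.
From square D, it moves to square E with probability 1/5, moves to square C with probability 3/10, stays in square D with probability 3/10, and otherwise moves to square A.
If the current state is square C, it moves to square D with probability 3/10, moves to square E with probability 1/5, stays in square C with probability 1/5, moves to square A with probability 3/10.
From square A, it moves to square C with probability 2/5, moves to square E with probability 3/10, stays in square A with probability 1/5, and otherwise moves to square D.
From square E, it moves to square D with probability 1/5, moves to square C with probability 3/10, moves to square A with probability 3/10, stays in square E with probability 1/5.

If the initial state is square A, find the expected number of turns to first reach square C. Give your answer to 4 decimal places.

Let t(s) be the expected number of turns to first reach square C from state s, with t(square C) = 0. Conditioning on the first turn:
t(square D) = 1 + 0.3·t(square D) + 0.2·t(square A) + 0.2·t(square E)
t(square A) = 1 + 0.1·t(square D) + 0.2·t(square A) + 0.3·t(square E)
t(square E) = 1 + 0.2·t(square D) + 0.3·t(square A) + 0.2·t(square E)
Solving: t(square D) = 3.1034, t(square A) = 2.7900, t(square E) = 3.0721.
Expected turns from square A to square C: 2.7900.

2.7900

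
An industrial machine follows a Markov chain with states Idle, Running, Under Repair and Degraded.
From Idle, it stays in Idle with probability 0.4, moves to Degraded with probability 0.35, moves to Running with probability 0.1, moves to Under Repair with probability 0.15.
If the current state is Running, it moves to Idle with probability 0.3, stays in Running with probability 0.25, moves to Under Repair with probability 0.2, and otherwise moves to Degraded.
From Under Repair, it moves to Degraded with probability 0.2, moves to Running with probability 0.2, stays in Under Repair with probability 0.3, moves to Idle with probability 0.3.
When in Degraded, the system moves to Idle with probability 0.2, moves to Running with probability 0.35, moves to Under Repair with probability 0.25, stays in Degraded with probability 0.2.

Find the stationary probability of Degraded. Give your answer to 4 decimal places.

0.2567

Let the stationary distribution be π with π = πP and π_1 + π_2 + π_3 + π_4 = 1.
π_1 = 0.4·π_1 + 0.3·π_2 + 0.3·π_3 + 0.2·π_4
π_2 = 0.1·π_1 + 0.25·π_2 + 0.2·π_3 + 0.35·π_4
π_3 = 0.15·π_1 + 0.2·π_2 + 0.3·π_3 + 0.25·π_4
Solving with the normalization constraint gives π = (0.3048, 0.2190, 0.2195, 0.2567).
So the stationary probability of Degraded is 0.2567.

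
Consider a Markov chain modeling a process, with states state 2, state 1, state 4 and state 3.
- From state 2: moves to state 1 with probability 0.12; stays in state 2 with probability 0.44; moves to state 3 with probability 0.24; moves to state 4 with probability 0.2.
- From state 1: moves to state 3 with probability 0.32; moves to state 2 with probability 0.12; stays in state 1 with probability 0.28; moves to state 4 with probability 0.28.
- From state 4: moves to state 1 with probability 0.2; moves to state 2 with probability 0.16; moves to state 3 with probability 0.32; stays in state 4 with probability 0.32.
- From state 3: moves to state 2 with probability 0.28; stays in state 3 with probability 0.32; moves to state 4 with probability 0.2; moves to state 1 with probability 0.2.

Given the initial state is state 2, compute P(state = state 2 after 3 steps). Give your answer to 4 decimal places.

0.2732

Propagate the distribution vector 3 steps from state 2.
After 0 steps: (1.0000, 0.0000, 0.0000, 0.0000)
After 1 step: (0.4400, 0.1200, 0.2000, 0.2400)
After 2 steps: (0.3072, 0.1744, 0.2336, 0.2848)
After 3 steps: (0.2732, 0.1894, 0.2420, 0.2954)
P(in state 2 after 3 steps) = 0.2732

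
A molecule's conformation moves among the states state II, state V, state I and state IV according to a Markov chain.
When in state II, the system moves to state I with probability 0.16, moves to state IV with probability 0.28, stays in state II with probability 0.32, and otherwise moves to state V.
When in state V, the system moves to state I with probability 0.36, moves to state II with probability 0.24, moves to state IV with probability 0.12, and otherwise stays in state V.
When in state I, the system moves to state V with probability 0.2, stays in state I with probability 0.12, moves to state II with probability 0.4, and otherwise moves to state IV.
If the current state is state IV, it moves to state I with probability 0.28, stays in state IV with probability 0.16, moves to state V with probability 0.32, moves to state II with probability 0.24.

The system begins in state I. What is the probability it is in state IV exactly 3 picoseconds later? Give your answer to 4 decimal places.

Propagate the distribution vector 3 picoseconds from state I.
After 0 picoseconds: (0.0000, 0.0000, 1.0000, 0.0000)
After 1 picosecond: (0.4000, 0.2000, 0.1200, 0.2800)
After 2 picoseconds: (0.2912, 0.2656, 0.2288, 0.2144)
After 3 picoseconds: (0.2999, 0.2586, 0.2297, 0.2118)
P(in state IV after 3 picoseconds) = 0.2118

0.2118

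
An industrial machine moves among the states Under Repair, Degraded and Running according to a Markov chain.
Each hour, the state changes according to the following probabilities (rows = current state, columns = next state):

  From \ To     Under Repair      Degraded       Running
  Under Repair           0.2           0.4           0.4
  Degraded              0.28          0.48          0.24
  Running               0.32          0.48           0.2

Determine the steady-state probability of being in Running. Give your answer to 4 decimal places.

0.2722

Let the stationary distribution be π with π = πP and π_1 + π_2 + π_3 = 1.
π_1 = 0.2·π_1 + 0.28·π_2 + 0.32·π_3
π_2 = 0.4·π_1 + 0.48·π_2 + 0.48·π_3
Solving with the normalization constraint gives π = (0.2693, 0.4585, 0.2722).
So the stationary probability of Running is 0.2722.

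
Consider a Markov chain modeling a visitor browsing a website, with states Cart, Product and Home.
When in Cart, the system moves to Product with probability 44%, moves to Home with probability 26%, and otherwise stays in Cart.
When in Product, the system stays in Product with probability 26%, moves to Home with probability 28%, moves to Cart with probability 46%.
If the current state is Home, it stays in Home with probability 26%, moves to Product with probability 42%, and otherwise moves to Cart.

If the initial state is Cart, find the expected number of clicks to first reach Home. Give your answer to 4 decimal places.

3.7389

Let t(s) be the expected number of clicks to first reach Home from state s, with t(Home) = 0. Conditioning on the first click:
t(Cart) = 1 + 0.3·t(Cart) + 0.44·t(Product)
t(Product) = 1 + 0.46·t(Cart) + 0.26·t(Product)
Solving: t(Cart) = 3.7389, t(Product) = 3.6755.
Expected clicks from Cart to Home: 3.7389.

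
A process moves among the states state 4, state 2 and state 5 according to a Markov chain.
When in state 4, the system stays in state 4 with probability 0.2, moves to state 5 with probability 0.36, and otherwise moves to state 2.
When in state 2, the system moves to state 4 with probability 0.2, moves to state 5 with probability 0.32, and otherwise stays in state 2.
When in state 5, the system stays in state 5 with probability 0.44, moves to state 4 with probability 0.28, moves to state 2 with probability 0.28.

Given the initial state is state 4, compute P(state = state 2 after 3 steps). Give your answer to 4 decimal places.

0.3966

Propagate the distribution vector 3 steps from state 4.
After 0 steps: (1.0000, 0.0000, 0.0000)
After 1 step: (0.2000, 0.4400, 0.3600)
After 2 steps: (0.2288, 0.4000, 0.3712)
After 3 steps: (0.2297, 0.3966, 0.3737)
P(in state 2 after 3 steps) = 0.3966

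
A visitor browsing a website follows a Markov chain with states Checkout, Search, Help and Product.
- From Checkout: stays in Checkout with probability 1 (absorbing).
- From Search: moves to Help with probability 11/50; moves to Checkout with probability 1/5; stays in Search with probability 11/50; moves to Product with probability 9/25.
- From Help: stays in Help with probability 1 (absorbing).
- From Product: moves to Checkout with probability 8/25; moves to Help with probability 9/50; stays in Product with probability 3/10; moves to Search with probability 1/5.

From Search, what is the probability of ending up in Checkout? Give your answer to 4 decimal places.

0.5384

Let h(s) be the probability of absorption at Checkout starting from transient state s. Then h(Checkout) = 1 and h(Help) = 0. By first-step analysis:
h(Search) = 0.2·1 + 0.22·h(Search) + 0.22·0 + 0.36·h(Product)
h(Product) = 0.32·1 + 0.2·h(Search) + 0.18·0 + 0.3·h(Product)
Solving: h(Search) = 0.5384, h(Product) = 0.6110.
Starting from Search, the probability is 0.5384.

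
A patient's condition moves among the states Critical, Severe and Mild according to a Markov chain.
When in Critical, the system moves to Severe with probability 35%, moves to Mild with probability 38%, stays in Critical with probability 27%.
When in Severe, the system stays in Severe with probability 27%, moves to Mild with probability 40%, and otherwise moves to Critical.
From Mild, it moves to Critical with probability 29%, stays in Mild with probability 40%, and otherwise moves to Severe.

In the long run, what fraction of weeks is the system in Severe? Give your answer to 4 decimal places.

Let the stationary distribution be π with π = πP and π_1 + π_2 + π_3 = 1.
π_1 = 0.27·π_1 + 0.33·π_2 + 0.29·π_3
π_2 = 0.35·π_1 + 0.27·π_2 + 0.31·π_3
Solving with the normalization constraint gives π = (0.2965, 0.3095, 0.3941).
So the stationary probability of Severe is 0.3095.

0.3095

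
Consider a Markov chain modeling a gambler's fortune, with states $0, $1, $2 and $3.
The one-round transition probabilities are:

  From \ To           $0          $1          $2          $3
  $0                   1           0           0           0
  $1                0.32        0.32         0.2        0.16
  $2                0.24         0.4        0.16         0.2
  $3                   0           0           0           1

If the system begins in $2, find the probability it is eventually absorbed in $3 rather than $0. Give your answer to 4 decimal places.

Let h(s) be the probability of absorption at $3 starting from transient state s. Then h($3) = 1 and h($0) = 0. By first-step analysis:
h($1) = 0.32·0 + 0.32·h($1) + 0.2·h($2) + 0.16·1
h($2) = 0.24·0 + 0.4·h($1) + 0.16·h($2) + 0.2·1
Solving: h($1) = 0.3550, h($2) = 0.4072.
Starting from $2, the probability is 0.4072.

0.4072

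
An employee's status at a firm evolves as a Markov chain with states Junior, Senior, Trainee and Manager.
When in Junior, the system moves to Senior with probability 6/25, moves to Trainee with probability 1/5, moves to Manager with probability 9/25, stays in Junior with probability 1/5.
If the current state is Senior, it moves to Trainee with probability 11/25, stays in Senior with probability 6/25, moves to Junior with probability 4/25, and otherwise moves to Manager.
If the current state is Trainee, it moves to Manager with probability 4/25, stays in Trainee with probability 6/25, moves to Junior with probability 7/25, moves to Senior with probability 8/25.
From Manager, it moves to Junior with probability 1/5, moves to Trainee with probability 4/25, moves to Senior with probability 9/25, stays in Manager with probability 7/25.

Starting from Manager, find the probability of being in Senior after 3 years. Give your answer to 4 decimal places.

0.2906

Propagate the distribution vector 3 years from Manager.
After 0 years: (0.0000, 0.0000, 0.0000, 1.0000)
After 1 year: (0.2000, 0.3600, 0.1600, 0.2800)
After 2 years: (0.1984, 0.2864, 0.2816, 0.2336)
After 3 years: (0.2111, 0.2906, 0.2707, 0.2277)
P(in Senior after 3 years) = 0.2906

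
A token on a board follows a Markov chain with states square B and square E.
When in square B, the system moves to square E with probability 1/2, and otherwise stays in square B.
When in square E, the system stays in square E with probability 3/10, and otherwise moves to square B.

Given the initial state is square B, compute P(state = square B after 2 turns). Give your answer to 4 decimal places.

Sum over the intermediate state after 1 turn:
P = P(square B→square B)·P(square B→square B) + P(square B→square E)·P(square E→square B)
  = 0.5×0.5 + 0.5×0.7
  = 0.2500 + 0.3500 = 0.6000

0.6000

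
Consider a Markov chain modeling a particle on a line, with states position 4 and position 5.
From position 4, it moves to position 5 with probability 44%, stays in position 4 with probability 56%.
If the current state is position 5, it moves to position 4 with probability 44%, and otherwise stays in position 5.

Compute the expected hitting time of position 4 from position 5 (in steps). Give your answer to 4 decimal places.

2.2727

Let t(s) be the expected number of steps to first reach position 4 from state s, with t(position 4) = 0. Conditioning on the first step:
t(position 5) = 1 + 0.56·t(position 5)
Solving: t(position 5) = 2.2727.
Expected steps from position 5 to position 4: 2.2727.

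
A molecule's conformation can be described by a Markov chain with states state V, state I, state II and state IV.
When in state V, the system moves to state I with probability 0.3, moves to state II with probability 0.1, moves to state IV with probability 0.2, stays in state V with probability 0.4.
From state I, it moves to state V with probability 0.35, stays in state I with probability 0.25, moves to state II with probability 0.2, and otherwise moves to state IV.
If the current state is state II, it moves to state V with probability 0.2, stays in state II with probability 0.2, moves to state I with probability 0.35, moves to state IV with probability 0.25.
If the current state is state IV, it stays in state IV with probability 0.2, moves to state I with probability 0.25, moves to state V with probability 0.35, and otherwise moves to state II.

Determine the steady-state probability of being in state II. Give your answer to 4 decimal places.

0.1658

Let the stationary distribution be π with π = πP and π_1 + π_2 + π_3 + π_4 = 1.
π_1 = 0.4·π_1 + 0.35·π_2 + 0.2·π_3 + 0.35·π_4
π_2 = 0.3·π_1 + 0.25·π_2 + 0.35·π_3 + 0.25·π_4
π_3 = 0.1·π_1 + 0.2·π_2 + 0.2·π_3 + 0.2·π_4
Solving with the normalization constraint gives π = (0.3422, 0.2837, 0.1658, 0.2083).
So the stationary probability of state II is 0.1658.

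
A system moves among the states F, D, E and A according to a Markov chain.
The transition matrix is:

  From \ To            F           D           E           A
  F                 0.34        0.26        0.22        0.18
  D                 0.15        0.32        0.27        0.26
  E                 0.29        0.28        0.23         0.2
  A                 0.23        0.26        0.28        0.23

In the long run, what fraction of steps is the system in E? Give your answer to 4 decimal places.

0.2497

Let the stationary distribution be π with π = πP and π_1 + π_2 + π_3 + π_4 = 1.
π_1 = 0.34·π_1 + 0.15·π_2 + 0.29·π_3 + 0.23·π_4
π_2 = 0.26·π_1 + 0.32·π_2 + 0.28·π_3 + 0.26·π_4
π_3 = 0.22·π_1 + 0.27·π_2 + 0.23·π_3 + 0.28·π_4
Solving with the normalization constraint gives π = (0.2499, 0.2819, 0.2497, 0.2185).
So the stationary probability of E is 0.2497.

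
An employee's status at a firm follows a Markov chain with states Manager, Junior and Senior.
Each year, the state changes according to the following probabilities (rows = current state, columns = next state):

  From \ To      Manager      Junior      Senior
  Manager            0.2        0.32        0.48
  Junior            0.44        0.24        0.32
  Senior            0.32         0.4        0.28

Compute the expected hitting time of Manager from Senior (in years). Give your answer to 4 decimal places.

2.7672

Let t(s) be the expected number of years to first reach Manager from state s, with t(Manager) = 0. Conditioning on the first year:
t(Junior) = 1 + 0.24·t(Junior) + 0.32·t(Senior)
t(Senior) = 1 + 0.4·t(Junior) + 0.28·t(Senior)
Solving: t(Junior) = 2.4809, t(Senior) = 2.7672.
Expected years from Senior to Manager: 2.7672.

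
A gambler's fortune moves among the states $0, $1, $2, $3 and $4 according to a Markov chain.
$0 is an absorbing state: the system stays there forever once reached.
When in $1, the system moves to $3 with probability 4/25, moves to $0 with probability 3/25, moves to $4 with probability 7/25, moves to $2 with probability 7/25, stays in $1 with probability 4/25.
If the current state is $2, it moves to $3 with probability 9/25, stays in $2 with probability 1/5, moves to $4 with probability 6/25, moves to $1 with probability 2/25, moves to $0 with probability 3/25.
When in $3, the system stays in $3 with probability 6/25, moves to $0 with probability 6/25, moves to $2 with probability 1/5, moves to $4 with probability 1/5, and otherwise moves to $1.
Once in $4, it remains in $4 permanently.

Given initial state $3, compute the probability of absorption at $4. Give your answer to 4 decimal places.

Let h(s) be the probability of absorption at $4 starting from transient state s. Then h($4) = 1 and h($0) = 0. By first-step analysis:
h($1) = 0.12·0 + 0.16·h($1) + 0.28·h($2) + 0.16·h($3) + 0.28·1
h($2) = 0.12·0 + 0.08·h($1) + 0.2·h($2) + 0.36·h($3) + 0.24·1
h($3) = 0.24·0 + 0.12·h($1) + 0.2·h($2) + 0.24·h($3) + 0.2·1
Solving: h($1) = 0.6314, h($2) = 0.5971, h($3) = 0.5200.
Starting from $3, the probability is 0.5200.

0.5200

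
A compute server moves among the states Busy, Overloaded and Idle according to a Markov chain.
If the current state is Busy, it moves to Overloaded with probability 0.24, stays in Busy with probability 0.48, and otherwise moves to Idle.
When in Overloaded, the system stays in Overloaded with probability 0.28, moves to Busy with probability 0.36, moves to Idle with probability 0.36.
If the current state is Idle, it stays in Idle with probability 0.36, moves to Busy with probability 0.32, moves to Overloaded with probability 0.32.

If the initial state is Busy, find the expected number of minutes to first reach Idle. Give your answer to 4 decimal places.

Let t(s) be the expected number of minutes to first reach Idle from state s, with t(Idle) = 0. Conditioning on the first minute:
t(Busy) = 1 + 0.48·t(Busy) + 0.24·t(Overloaded)
t(Overloaded) = 1 + 0.36·t(Busy) + 0.28·t(Overloaded)
Solving: t(Busy) = 3.3333, t(Overloaded) = 3.0556.
Expected minutes from Busy to Idle: 3.3333.

3.3333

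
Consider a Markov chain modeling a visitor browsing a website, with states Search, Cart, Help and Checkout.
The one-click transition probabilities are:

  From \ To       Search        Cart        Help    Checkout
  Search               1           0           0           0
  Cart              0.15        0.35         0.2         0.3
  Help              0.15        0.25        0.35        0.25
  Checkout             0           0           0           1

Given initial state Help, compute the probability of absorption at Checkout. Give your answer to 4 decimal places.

0.6376

Let h(s) be the probability of absorption at Checkout starting from transient state s. Then h(Checkout) = 1 and h(Search) = 0. By first-step analysis:
h(Cart) = 0.15·0 + 0.35·h(Cart) + 0.2·h(Help) + 0.3·1
h(Help) = 0.15·0 + 0.25·h(Cart) + 0.35·h(Help) + 0.25·1
Solving: h(Cart) = 0.6577, h(Help) = 0.6376.
Starting from Help, the probability is 0.6376.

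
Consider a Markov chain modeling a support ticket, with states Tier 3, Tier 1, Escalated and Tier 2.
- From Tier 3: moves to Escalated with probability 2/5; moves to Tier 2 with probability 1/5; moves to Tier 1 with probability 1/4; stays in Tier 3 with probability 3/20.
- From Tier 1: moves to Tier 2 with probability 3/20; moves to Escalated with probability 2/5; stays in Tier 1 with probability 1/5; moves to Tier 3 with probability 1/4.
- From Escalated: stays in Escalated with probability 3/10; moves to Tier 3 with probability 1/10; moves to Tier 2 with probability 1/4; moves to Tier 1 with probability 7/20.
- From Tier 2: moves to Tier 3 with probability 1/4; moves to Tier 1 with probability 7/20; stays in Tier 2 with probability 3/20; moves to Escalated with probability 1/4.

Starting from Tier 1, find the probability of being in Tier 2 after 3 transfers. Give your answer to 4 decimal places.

0.1920

Propagate the distribution vector 3 transfers from Tier 1.
After 0 transfers: (0.0000, 1.0000, 0.0000, 0.0000)
After 1 transfer: (0.2500, 0.2000, 0.4000, 0.1500)
After 2 transfers: (0.1650, 0.2950, 0.3375, 0.2025)
After 3 transfers: (0.1829, 0.2893, 0.3359, 0.1920)
P(in Tier 2 after 3 transfers) = 0.1920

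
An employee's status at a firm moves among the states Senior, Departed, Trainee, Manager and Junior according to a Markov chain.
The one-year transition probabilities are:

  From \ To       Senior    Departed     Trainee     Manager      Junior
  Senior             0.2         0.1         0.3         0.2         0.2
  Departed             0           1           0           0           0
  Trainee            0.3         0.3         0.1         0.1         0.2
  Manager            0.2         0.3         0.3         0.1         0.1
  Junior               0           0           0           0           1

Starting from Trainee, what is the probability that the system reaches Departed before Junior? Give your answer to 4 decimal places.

Let h(s) be the probability of absorption at Departed starting from transient state s. Then h(Departed) = 1 and h(Junior) = 0. By first-step analysis:
h(Senior) = 0.2·h(Senior) + 0.1·1 + 0.3·h(Trainee) + 0.2·h(Manager) + 0.2·0
h(Trainee) = 0.3·h(Senior) + 0.3·1 + 0.1·h(Trainee) + 0.1·h(Manager) + 0.2·0
h(Manager) = 0.2·h(Senior) + 0.3·1 + 0.3·h(Trainee) + 0.1·h(Manager) + 0.1·0
Solving: h(Senior) = 0.4969, h(Trainee) = 0.5694, h(Manager) = 0.6335.
Starting from Trainee, the probability is 0.5694.

0.5694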